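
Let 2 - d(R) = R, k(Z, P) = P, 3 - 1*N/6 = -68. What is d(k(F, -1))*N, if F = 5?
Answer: 1278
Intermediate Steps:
N = 426 (N = 18 - 6*(-68) = 18 + 408 = 426)
d(R) = 2 - R
d(k(F, -1))*N = (2 - 1*(-1))*426 = (2 + 1)*426 = 3*426 = 1278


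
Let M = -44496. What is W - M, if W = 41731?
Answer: 86227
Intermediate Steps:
W - M = 41731 - 1*(-44496) = 41731 + 44496 = 86227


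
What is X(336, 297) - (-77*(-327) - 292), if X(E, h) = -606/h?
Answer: -2464015/99 ≈ -24889.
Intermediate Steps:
X(336, 297) - (-77*(-327) - 292) = -606/297 - (-77*(-327) - 292) = -606*1/297 - (25179 - 292) = -202/99 - 1*24887 = -202/99 - 24887 = -2464015/99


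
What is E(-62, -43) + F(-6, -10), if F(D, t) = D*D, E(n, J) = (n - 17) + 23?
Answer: -20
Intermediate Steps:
E(n, J) = 6 + n (E(n, J) = (-17 + n) + 23 = 6 + n)
F(D, t) = D**2
E(-62, -43) + F(-6, -10) = (6 - 62) + (-6)**2 = -56 + 36 = -20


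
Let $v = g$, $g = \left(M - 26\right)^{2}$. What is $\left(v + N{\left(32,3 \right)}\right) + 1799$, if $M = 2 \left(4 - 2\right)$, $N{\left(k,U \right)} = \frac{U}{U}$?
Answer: $2284$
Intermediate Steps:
$N{\left(k,U \right)} = 1$
$M = 4$ ($M = 2 \cdot 2 = 4$)
$g = 484$ ($g = \left(4 - 26\right)^{2} = \left(-22\right)^{2} = 484$)
$v = 484$
$\left(v + N{\left(32,3 \right)}\right) + 1799 = \left(484 + 1\right) + 1799 = 485 + 1799 = 2284$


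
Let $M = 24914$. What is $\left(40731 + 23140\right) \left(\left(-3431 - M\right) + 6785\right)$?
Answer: $-1377058760$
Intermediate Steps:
$\left(40731 + 23140\right) \left(\left(-3431 - M\right) + 6785\right) = \left(40731 + 23140\right) \left(\left(-3431 - 24914\right) + 6785\right) = 63871 \left(\left(-3431 - 24914\right) + 6785\right) = 63871 \left(-28345 + 6785\right) = 63871 \left(-21560\right) = -1377058760$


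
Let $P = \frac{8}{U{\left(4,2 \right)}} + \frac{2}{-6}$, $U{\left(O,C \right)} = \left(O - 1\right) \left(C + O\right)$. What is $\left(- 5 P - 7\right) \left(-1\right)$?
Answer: $\frac{68}{9} \approx 7.5556$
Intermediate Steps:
$U{\left(O,C \right)} = \left(-1 + O\right) \left(C + O\right)$
$P = \frac{1}{9}$ ($P = \frac{8}{4^{2} - 2 - 4 + 2 \cdot 4} + \frac{2}{-6} = \frac{8}{16 - 2 - 4 + 8} + 2 \left(- \frac{1}{6}\right) = \frac{8}{18} - \frac{1}{3} = 8 \cdot \frac{1}{18} - \frac{1}{3} = \frac{4}{9} - \frac{1}{3} = \frac{1}{9} \approx 0.11111$)
$\left(- 5 P - 7\right) \left(-1\right) = \left(\left(-5\right) \frac{1}{9} - 7\right) \left(-1\right) = \left(- \frac{5}{9} - 7\right) \left(-1\right) = \left(- \frac{68}{9}\right) \left(-1\right) = \frac{68}{9}$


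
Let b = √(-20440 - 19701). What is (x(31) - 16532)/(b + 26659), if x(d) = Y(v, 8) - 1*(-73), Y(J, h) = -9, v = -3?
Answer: -219510206/355371211 + 8234*I*√40141/355371211 ≈ -0.61769 + 0.0046422*I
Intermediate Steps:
b = I*√40141 (b = √(-40141) = I*√40141 ≈ 200.35*I)
x(d) = 64 (x(d) = -9 - 1*(-73) = -9 + 73 = 64)
(x(31) - 16532)/(b + 26659) = (64 - 16532)/(I*√40141 + 26659) = -16468/(26659 + I*√40141)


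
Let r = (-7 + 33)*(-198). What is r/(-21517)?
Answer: 5148/21517 ≈ 0.23925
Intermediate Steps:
r = -5148 (r = 26*(-198) = -5148)
r/(-21517) = -5148/(-21517) = -5148*(-1/21517) = 5148/21517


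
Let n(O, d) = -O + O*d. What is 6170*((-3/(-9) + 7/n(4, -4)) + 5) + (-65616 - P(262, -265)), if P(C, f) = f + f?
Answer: -206033/6 ≈ -34339.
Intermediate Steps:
P(C, f) = 2*f
6170*((-3/(-9) + 7/n(4, -4)) + 5) + (-65616 - P(262, -265)) = 6170*((-3/(-9) + 7/((4*(-1 - 4)))) + 5) + (-65616 - 2*(-265)) = 6170*((-3*(-⅑) + 7/((4*(-5)))) + 5) + (-65616 - 1*(-530)) = 6170*((⅓ + 7/(-20)) + 5) + (-65616 + 530) = 6170*((⅓ + 7*(-1/20)) + 5) - 65086 = 6170*((⅓ - 7/20) + 5) - 65086 = 6170*(-1/60 + 5) - 65086 = 6170*(299/60) - 65086 = 184483/6 - 65086 = -206033/6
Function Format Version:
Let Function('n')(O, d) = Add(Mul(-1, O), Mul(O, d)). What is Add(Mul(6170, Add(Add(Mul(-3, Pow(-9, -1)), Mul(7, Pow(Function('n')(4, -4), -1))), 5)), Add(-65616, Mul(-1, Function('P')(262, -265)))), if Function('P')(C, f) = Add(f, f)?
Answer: Rational(-206033, 6) ≈ -34339.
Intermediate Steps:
Function('P')(C, f) = Mul(2, f)
Add(Mul(6170, Add(Add(Mul(-3, Pow(-9, -1)), Mul(7, Pow(Function('n')(4, -4), -1))), 5)), Add(-65616, Mul(-1, Function('P')(262, -265)))) = Add(Mul(6170, Add(Add(Mul(-3, Pow(-9, -1)), Mul(7, Pow(Mul(4, Add(-1, -4)), -1))), 5)), Add(-65616, Mul(-1, Mul(2, -265)))) = Add(Mul(6170, Add(Add(Mul(-3, Rational(-1, 9)), Mul(7, Pow(Mul(4, -5), -1))), 5)), Add(-65616, Mul(-1, -530))) = Add(Mul(6170, Add(Add(Rational(1, 3), Mul(7, Pow(-20, -1))), 5)), Add(-65616, 530)) = Add(Mul(6170, Add(Add(Rational(1, 3), Mul(7, Rational(-1, 20))), 5)), -65086) = Add(Mul(6170, Add(Add(Rational(1, 3), Rational(-7, 20)), 5)), -65086) = Add(Mul(6170, Add(Rational(-1, 60), 5)), -65086) = Add(Mul(6170, Rational(299, 60)), -65086) = Add(Rational(184483, 6), -65086) = Rational(-206033, 6)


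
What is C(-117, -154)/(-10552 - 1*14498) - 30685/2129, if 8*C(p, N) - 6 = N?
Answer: -1537239727/106662900 ≈ -14.412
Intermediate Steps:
C(p, N) = ¾ + N/8
C(-117, -154)/(-10552 - 1*14498) - 30685/2129 = (¾ + (⅛)*(-154))/(-10552 - 1*14498) - 30685/2129 = (¾ - 77/4)/(-10552 - 14498) - 30685*1/2129 = -37/2/(-25050) - 30685/2129 = -37/2*(-1/25050) - 30685/2129 = 37/50100 - 30685/2129 = -1537239727/106662900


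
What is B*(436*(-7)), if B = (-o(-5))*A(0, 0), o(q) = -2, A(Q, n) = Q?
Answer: 0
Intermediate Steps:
B = 0 (B = -1*(-2)*0 = 2*0 = 0)
B*(436*(-7)) = 0*(436*(-7)) = 0*(-3052) = 0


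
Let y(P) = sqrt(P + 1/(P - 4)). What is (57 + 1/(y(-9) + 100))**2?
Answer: (-422134831*I + 649914*sqrt(1534))/(2*(-64941*I + 100*sqrt(1534))) ≈ 3250.1 - 0.034321*I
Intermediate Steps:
y(P) = sqrt(P + 1/(-4 + P))
(57 + 1/(y(-9) + 100))**2 = (57 + 1/(sqrt((1 - 9*(-4 - 9))/(-4 - 9)) + 100))**2 = (57 + 1/(sqrt((1 - 9*(-13))/(-13)) + 100))**2 = (57 + 1/(sqrt(-(1 + 117)/13) + 100))**2 = (57 + 1/(sqrt(-1/13*118) + 100))**2 = (57 + 1/(sqrt(-118/13) + 100))**2 = (57 + 1/(I*sqrt(1534)/13 + 100))**2 = (57 + 1/(100 + I*sqrt(1534)/13))**2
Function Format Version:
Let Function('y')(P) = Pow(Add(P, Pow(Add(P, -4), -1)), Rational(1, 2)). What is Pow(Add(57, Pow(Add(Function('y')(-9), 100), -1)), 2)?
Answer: Mul(Rational(1, 2), Pow(Add(Mul(-64941, I), Mul(100, Pow(1534, Rational(1, 2)))), -1), Add(Mul(-422134831, I), Mul(649914, Pow(1534, Rational(1, 2))))) ≈ Add(3250.1, Mul(-0.034321, I))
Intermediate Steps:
Function('y')(P) = Pow(Add(P, Pow(Add(-4, P), -1)), Rational(1, 2))
Pow(Add(57, Pow(Add(Function('y')(-9), 100), -1)), 2) = Pow(Add(57, Pow(Add(Pow(Mul(Pow(Add(-4, -9), -1), Add(1, Mul(-9, Add(-4, -9)))), Rational(1, 2)), 100), -1)), 2) = Pow(Add(57, Pow(Add(Pow(Mul(Pow(-13, -1), Add(1, Mul(-9, -13))), Rational(1, 2)), 100), -1)), 2) = Pow(Add(57, Pow(Add(Pow(Mul(Rational(-1, 13), Add(1, 117)), Rational(1, 2)), 100), -1)), 2) = Pow(Add(57, Pow(Add(Pow(Mul(Rational(-1, 13), 118), Rational(1, 2)), 100), -1)), 2) = Pow(Add(57, Pow(Add(Pow(Rational(-118, 13), Rational(1, 2)), 100), -1)), 2) = Pow(Add(57, Pow(Add(Mul(Rational(1, 13), I, Pow(1534, Rational(1, 2))), 100), -1)), 2) = Pow(Add(57, Pow(Add(100, Mul(Rational(1, 13), I, Pow(1534, Rational(1, 2)))), -1)), 2)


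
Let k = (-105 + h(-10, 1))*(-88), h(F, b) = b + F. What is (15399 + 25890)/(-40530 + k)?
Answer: -13763/10166 ≈ -1.3538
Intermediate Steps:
h(F, b) = F + b
k = 10032 (k = (-105 + (-10 + 1))*(-88) = (-105 - 9)*(-88) = -114*(-88) = 10032)
(15399 + 25890)/(-40530 + k) = (15399 + 25890)/(-40530 + 10032) = 41289/(-30498) = 41289*(-1/30498) = -13763/10166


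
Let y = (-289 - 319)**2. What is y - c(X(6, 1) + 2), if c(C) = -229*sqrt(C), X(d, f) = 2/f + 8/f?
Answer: 369664 + 458*sqrt(3) ≈ 3.7046e+5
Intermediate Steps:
X(d, f) = 10/f
y = 369664 (y = (-608)**2 = 369664)
y - c(X(6, 1) + 2) = 369664 - (-229)*sqrt(10/1 + 2) = 369664 - (-229)*sqrt(10*1 + 2) = 369664 - (-229)*sqrt(10 + 2) = 369664 - (-229)*sqrt(12) = 369664 - (-229)*2*sqrt(3) = 369664 - (-458)*sqrt(3) = 369664 + 458*sqrt(3)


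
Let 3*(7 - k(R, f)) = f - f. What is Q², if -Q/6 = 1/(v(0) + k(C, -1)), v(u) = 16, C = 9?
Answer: 36/529 ≈ 0.068053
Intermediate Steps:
k(R, f) = 7 (k(R, f) = 7 - (f - f)/3 = 7 - ⅓*0 = 7 + 0 = 7)
Q = -6/23 (Q = -6/(16 + 7) = -6/23 ≈ -0.26087)
Q² = (-6/23)² = 36/529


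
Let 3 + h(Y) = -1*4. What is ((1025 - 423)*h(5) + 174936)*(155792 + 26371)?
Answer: 31099231686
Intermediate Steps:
h(Y) = -7 (h(Y) = -3 - 1*4 = -3 - 4 = -7)
((1025 - 423)*h(5) + 174936)*(155792 + 26371) = ((1025 - 423)*(-7) + 174936)*(155792 + 26371) = (602*(-7) + 174936)*182163 = (-4214 + 174936)*182163 = 170722*182163 = 31099231686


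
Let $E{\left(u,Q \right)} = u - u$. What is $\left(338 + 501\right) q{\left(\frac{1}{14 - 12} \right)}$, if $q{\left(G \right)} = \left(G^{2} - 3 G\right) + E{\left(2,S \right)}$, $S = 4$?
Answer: $- \frac{4195}{4} \approx -1048.8$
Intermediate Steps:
$E{\left(u,Q \right)} = 0$
$q{\left(G \right)} = G^{2} - 3 G$ ($q{\left(G \right)} = \left(G^{2} - 3 G\right) + 0 = G^{2} - 3 G$)
$\left(338 + 501\right) q{\left(\frac{1}{14 - 12} \right)} = \left(338 + 501\right) \frac{-3 + \frac{1}{14 - 12}}{14 - 12} = 839 \frac{-3 + \frac{1}{2}}{2} = 839 \cdot \frac{1}{2} \left(- \frac{5}{2}\right) = 839 \left(- \frac{5}{4}\right) = - \frac{4195}{4}$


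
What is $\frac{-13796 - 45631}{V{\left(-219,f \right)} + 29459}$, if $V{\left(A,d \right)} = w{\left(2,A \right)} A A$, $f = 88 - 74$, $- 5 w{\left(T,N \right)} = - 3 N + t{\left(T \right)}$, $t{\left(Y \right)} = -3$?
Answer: $\frac{297135}{31219199} \approx 0.0095177$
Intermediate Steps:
$w{\left(T,N \right)} = \frac{3}{5} + \frac{3 N}{5}$ ($w{\left(T,N \right)} = - \frac{- 3 N - 3}{5} = - \frac{-3 - 3 N}{5} = \frac{3}{5} + \frac{3 N}{5}$)
$f = 14$ ($f = 88 - 74 = 14$)
$V{\left(A,d \right)} = A^{2} \left(\frac{3}{5} + \frac{3 A}{5}\right)$ ($V{\left(A,d \right)} = \left(\frac{3}{5} + \frac{3 A}{5}\right) A A = A \left(\frac{3}{5} + \frac{3 A}{5}\right) A = A^{2} \left(\frac{3}{5} + \frac{3 A}{5}\right)$)
$\frac{-13796 - 45631}{V{\left(-219,f \right)} + 29459} = \frac{-13796 - 45631}{\frac{3 \left(-219\right)^{2} \left(1 - 219\right)}{5} + 29459} = - \frac{59427}{\frac{3}{5} \cdot 47961 \left(-218\right) + 29459} = - \frac{59427}{- \frac{31366494}{5} + 29459} = - \frac{59427}{- \frac{31219199}{5}} = \left(-59427\right) \left(- \frac{5}{31219199}\right) = \frac{297135}{31219199}$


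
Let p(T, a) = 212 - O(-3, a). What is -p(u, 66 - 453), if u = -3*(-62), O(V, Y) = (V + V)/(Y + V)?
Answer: -13779/65 ≈ -211.98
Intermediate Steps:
O(V, Y) = 2*V/(V + Y) (O(V, Y) = (2*V)/(V + Y) = 2*V/(V + Y))
u = 186
p(T, a) = 212 + 6/(-3 + a) (p(T, a) = 212 - 2*(-3)/(-3 + a) = 212 - (-6)/(-3 + a) = 212 + 6/(-3 + a))
-p(u, 66 - 453) = -2*(-315 + 106*(66 - 453))/(-3 + (66 - 453)) = -2*(-315 + 106*(-387))/(-3 - 387) = -2*(-315 - 41022)/(-390) = -2*(-1)*(-41337)/390 = -1*13779/65 = -13779/65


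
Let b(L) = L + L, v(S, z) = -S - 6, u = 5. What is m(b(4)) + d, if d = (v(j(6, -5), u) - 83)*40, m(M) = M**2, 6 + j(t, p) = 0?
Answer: -3256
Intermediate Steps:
j(t, p) = -6 (j(t, p) = -6 + 0 = -6)
v(S, z) = -6 - S
b(L) = 2*L
d = -3320 (d = ((-6 - 1*(-6)) - 83)*40 = ((-6 + 6) - 83)*40 = (0 - 83)*40 = -83*40 = -3320)
m(b(4)) + d = (2*4)**2 - 3320 = 8**2 - 3320 = 64 - 3320 = -3256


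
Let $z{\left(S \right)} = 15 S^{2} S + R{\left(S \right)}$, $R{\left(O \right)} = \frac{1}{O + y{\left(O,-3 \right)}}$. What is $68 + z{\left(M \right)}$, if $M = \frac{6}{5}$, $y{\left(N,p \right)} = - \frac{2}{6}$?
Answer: $\frac{30899}{325} \approx 95.074$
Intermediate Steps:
$y{\left(N,p \right)} = - \frac{1}{3}$ ($y{\left(N,p \right)} = \left(-2\right) \frac{1}{6} = - \frac{1}{3}$)
$R{\left(O \right)} = \frac{1}{- \frac{1}{3} + O}$ ($R{\left(O \right)} = \frac{1}{O - \frac{1}{3}} = \frac{1}{- \frac{1}{3} + O}$)
$M = \frac{6}{5}$ ($M = 6 \cdot \frac{1}{5} = \frac{6}{5} \approx 1.2$)
$z{\left(S \right)} = \frac{3}{-1 + 3 S} + 15 S^{3}$ ($z{\left(S \right)} = 15 S^{2} S + \frac{3}{-1 + 3 S} = 15 S^{3} + \frac{3}{-1 + 3 S} = \frac{3}{-1 + 3 S} + 15 S^{3}$)
$68 + z{\left(M \right)} = 68 + \frac{3 \left(1 + 5 \left(\frac{6}{5}\right)^{3} \left(-1 + 3 \cdot \frac{6}{5}\right)\right)}{-1 + 3 \cdot \frac{6}{5}} = 68 + \frac{3 \left(1 + 5 \cdot \frac{216}{125} \left(-1 + \frac{18}{5}\right)\right)}{-1 + \frac{18}{5}} = 68 + \frac{3 \left(1 + 5 \cdot \frac{216}{125} \cdot \frac{13}{5}\right)}{\frac{13}{5}} = 68 + 3 \cdot \frac{5}{13} \left(1 + \frac{2808}{125}\right) = 68 + 3 \cdot \frac{5}{13} \cdot \frac{2933}{125} = 68 + \frac{8799}{325} = \frac{30899}{325}$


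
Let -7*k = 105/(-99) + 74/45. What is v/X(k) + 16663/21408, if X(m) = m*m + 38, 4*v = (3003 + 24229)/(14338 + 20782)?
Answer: 3359880520043527/4288547135105952 ≈ 0.78345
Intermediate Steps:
v = 851/4390 (v = ((3003 + 24229)/(14338 + 20782))/4 = (27232/35120)/4 = (27232*(1/35120))/4 = (¼)*(1702/2195) = 851/4390 ≈ 0.19385)
k = -289/3465 (k = -(105/(-99) + 74/45)/7 = -(105*(-1/99) + 74*(1/45))/7 = -(-35/33 + 74/45)/7 = -⅐*289/495 = -289/3465 ≈ -0.083405)
X(m) = 38 + m² (X(m) = m² + 38 = 38 + m²)
v/X(k) + 16663/21408 = 851/(4390*(38 + (-289/3465)²)) + 16663/21408 = 851/(4390*(38 + 83521/12006225)) + 16663*(1/21408) = 851/(4390*(456320071/12006225)) + 16663/21408 = (851/4390)*(12006225/456320071) + 16663/21408 = 2043459495/400649022338 + 16663/21408 = 3359880520043527/4288547135105952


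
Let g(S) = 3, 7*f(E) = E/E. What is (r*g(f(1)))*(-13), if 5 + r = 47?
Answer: -1638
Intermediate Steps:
r = 42 (r = -5 + 47 = 42)
f(E) = 1/7 (f(E) = (E/E)/7 = (1/7)*1 = 1/7)
(r*g(f(1)))*(-13) = (42*3)*(-13) = 126*(-13) = -1638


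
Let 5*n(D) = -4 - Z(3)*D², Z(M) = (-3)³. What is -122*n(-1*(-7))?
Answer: -160918/5 ≈ -32184.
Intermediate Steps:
Z(M) = -27
n(D) = -⅘ + 27*D²/5 (n(D) = (-4 - (-27)*D²)/5 = (-4 + 27*D²)/5 = -⅘ + 27*D²/5)
-122*n(-1*(-7)) = -122*(-⅘ + 27*(-1*(-7))²/5) = -122*(-⅘ + (27/5)*7²) = -122*(-⅘ + (27/5)*49) = -122*(-⅘ + 1323/5) = -122*1319/5 = -160918/5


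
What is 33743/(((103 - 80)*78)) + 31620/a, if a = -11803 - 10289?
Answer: 57393673/3302754 ≈ 17.378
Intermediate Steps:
a = -22092
33743/(((103 - 80)*78)) + 31620/a = 33743/(((103 - 80)*78)) + 31620/(-22092) = 33743/((23*78)) + 31620*(-1/22092) = 33743/1794 - 2635/1841 = 57393673/3302754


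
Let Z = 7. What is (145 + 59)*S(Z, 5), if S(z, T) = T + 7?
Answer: 2448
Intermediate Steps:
S(z, T) = 7 + T
(145 + 59)*S(Z, 5) = (145 + 59)*(7 + 5) = 204*12 = 2448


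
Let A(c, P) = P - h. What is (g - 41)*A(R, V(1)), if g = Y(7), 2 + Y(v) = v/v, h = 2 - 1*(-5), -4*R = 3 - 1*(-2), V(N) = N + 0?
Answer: 252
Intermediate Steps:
V(N) = N
R = -5/4 (R = -(3 - 1*(-2))/4 = -(3 + 2)/4 = -¼*5 = -5/4 ≈ -1.2500)
h = 7 (h = 2 + 5 = 7)
A(c, P) = -7 + P (A(c, P) = P - 1*7 = P - 7 = -7 + P)
Y(v) = -1 (Y(v) = -2 + v/v = -2 + 1 = -1)
g = -1
(g - 41)*A(R, V(1)) = (-1 - 41)*(-7 + 1) = -42*(-6) = 252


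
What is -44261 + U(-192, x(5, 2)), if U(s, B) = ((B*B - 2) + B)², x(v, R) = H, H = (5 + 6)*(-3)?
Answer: 1066655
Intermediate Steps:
H = -33 (H = 11*(-3) = -33)
x(v, R) = -33
U(s, B) = (-2 + B + B²)² (U(s, B) = ((B² - 2) + B)² = ((-2 + B²) + B)² = (-2 + B + B²)²)
-44261 + U(-192, x(5, 2)) = -44261 + (-2 - 33 + (-33)²)² = -44261 + (-2 - 33 + 1089)² = -44261 + 1054² = -44261 + 1110916 = 1066655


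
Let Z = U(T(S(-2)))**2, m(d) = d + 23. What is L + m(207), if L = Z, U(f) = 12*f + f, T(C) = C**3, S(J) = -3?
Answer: 123431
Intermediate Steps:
m(d) = 23 + d
U(f) = 13*f
Z = 123201 (Z = (13*(-3)**3)**2 = (13*(-27))**2 = (-351)**2 = 123201)
L = 123201
L + m(207) = 123201 + (23 + 207) = 123201 + 230 = 123431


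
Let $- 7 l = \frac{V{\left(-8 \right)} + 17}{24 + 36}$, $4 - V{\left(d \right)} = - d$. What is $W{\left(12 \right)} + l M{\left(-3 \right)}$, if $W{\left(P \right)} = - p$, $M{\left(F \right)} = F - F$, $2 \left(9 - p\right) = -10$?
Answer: $-14$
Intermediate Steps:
$p = 14$ ($p = 9 - -5 = 9 + 5 = 14$)
$M{\left(F \right)} = 0$
$V{\left(d \right)} = 4 + d$ ($V{\left(d \right)} = 4 - - d = 4 + d$)
$l = - \frac{13}{420}$ ($l = - \frac{\left(\left(4 - 8\right) + 17\right) \frac{1}{24 + 36}}{7} = - \frac{\left(-4 + 17\right) \frac{1}{60}}{7} = - \frac{13 \cdot \frac{1}{60}}{7} = \left(- \frac{1}{7}\right) \frac{13}{60} = - \frac{13}{420} \approx -0.030952$)
$W{\left(P \right)} = -14$ ($W{\left(P \right)} = \left(-1\right) 14 = -14$)
$W{\left(12 \right)} + l M{\left(-3 \right)} = -14 - 0 = -14 + 0 = -14$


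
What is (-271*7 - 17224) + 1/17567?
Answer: -335898606/17567 ≈ -19121.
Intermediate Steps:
(-271*7 - 17224) + 1/17567 = (-1897 - 17224) + 1/17567 = -19121 + 1/17567 = -335898606/17567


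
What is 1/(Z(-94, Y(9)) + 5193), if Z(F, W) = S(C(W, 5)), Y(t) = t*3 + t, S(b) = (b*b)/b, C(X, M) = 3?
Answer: 1/5196 ≈ 0.00019246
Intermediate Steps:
S(b) = b (S(b) = b²/b = b)
Y(t) = 4*t (Y(t) = 3*t + t = 4*t)
Z(F, W) = 3
1/(Z(-94, Y(9)) + 5193) = 1/(3 + 5193) = 1/5196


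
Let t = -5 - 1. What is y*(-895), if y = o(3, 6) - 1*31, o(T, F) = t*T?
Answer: 43855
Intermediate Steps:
t = -6
o(T, F) = -6*T
y = -49 (y = -6*3 - 1*31 = -18 - 31 = -49)
y*(-895) = -49*(-895) = 43855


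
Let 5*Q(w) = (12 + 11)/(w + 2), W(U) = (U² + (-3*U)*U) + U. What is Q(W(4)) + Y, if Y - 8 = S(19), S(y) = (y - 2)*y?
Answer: 43007/130 ≈ 330.82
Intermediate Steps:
S(y) = y*(-2 + y) (S(y) = (-2 + y)*y = y*(-2 + y))
Y = 331 (Y = 8 + 19*(-2 + 19) = 8 + 19*17 = 8 + 323 = 331)
W(U) = U - 2*U² (W(U) = (U² - 3*U²) + U = -2*U² + U = U - 2*U²)
Q(w) = 23/(5*(2 + w)) (Q(w) = ((12 + 11)/(w + 2))/5 = (23/(2 + w))/5 = 23/(5*(2 + w)))
Q(W(4)) + Y = 23/(5*(2 + 4*(1 - 2*4))) + 331 = 23/(5*(2 + 4*(1 - 8))) + 331 = 23/(5*(2 + 4*(-7))) + 331 = 23/(5*(2 - 28)) + 331 = (23/5)/(-26) + 331 = (23/5)*(-1/26) + 331 = -23/130 + 331 = 43007/130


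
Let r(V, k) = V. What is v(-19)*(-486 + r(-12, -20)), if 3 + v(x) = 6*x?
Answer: 58266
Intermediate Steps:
v(x) = -3 + 6*x
v(-19)*(-486 + r(-12, -20)) = (-3 + 6*(-19))*(-486 - 12) = (-3 - 114)*(-498) = -117*(-498) = 58266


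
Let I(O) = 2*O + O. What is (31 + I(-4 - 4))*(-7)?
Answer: -49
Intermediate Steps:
I(O) = 3*O
(31 + I(-4 - 4))*(-7) = (31 + 3*(-4 - 4))*(-7) = (31 + 3*(-8))*(-7) = (31 - 24)*(-7) = 7*(-7) = -49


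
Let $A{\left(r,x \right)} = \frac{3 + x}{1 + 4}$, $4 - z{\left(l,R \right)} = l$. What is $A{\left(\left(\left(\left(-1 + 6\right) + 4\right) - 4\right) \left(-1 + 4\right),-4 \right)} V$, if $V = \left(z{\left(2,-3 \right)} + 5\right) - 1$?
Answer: $- \frac{6}{5} \approx -1.2$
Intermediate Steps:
$z{\left(l,R \right)} = 4 - l$
$V = 6$ ($V = \left(\left(4 - 2\right) + 5\right) - 1 = \left(2 + 5\right) - 1 = 7 - 1 = 6$)
$A{\left(r,x \right)} = \frac{3}{5} + \frac{x}{5}$ ($A{\left(r,x \right)} = \frac{3 + x}{5} = \left(3 + x\right) \frac{1}{5} = \frac{3}{5} + \frac{x}{5}$)
$A{\left(\left(\left(\left(-1 + 6\right) + 4\right) - 4\right) \left(-1 + 4\right),-4 \right)} V = \left(\frac{3}{5} + \frac{1}{5} \left(-4\right)\right) 6 = \left(\frac{3}{5} - \frac{4}{5}\right) 6 = \left(- \frac{1}{5}\right) 6 = - \frac{6}{5}$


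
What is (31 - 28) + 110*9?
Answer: 993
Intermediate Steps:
(31 - 28) + 110*9 = 3 + 990 = 993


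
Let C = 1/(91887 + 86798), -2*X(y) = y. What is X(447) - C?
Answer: -79872197/357370 ≈ -223.50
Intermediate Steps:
X(y) = -y/2
C = 1/178685 ≈ 5.5964e-6
X(447) - C = -½*447 - 1*1/178685 = -447/2 - 1/178685 = -79872197/357370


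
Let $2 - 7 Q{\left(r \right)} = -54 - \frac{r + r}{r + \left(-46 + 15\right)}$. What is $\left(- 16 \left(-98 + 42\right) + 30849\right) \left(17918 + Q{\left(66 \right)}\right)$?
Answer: $\frac{3983545814}{7} \approx 5.6908 \cdot 10^{8}$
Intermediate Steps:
$Q{\left(r \right)} = 8 + \frac{2 r}{7 \left(-31 + r\right)}$ ($Q{\left(r \right)} = \frac{2}{7} - \frac{-54 - \frac{r + r}{r + \left(-46 + 15\right)}}{7} = \frac{2}{7} - \frac{-54 - \frac{2 r}{r - 31}}{7} = \frac{2}{7} - \frac{-54 - \frac{2 r}{-31 + r}}{7} = \frac{2}{7} + \left(\frac{54}{7} + \frac{2 r}{7 \left(-31 + r\right)}\right) = 8 + \frac{2 r}{7 \left(-31 + r\right)}$)
$\left(- 16 \left(-98 + 42\right) + 30849\right) \left(17918 + Q{\left(66 \right)}\right) = \left(- 16 \left(-98 + 42\right) + 30849\right) \left(17918 + \frac{2 \left(-868 + 29 \cdot 66\right)}{7 \left(-31 + 66\right)}\right) = \left(\left(-16\right) \left(-56\right) + 30849\right) \left(17918 + \frac{2 \left(-868 + 1914\right)}{7 \cdot 35}\right) = \left(896 + 30849\right) \left(17918 + \frac{2}{7} \cdot \frac{1}{35} \cdot 1046\right) = 31745 \left(17918 + \frac{2092}{245}\right) = 31745 \cdot \frac{4392002}{245} = \frac{3983545814}{7}$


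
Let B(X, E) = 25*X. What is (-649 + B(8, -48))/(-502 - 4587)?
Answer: 449/5089 ≈ 0.088230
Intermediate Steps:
(-649 + B(8, -48))/(-502 - 4587) = (-649 + 25*8)/(-502 - 4587) = (-649 + 200)/(-5089) = -449*(-1/5089) = 449/5089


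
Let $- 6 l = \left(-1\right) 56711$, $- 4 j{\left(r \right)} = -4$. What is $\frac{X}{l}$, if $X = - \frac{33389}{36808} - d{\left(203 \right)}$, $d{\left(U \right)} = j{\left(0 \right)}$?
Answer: $- \frac{210591}{1043709244} \approx -0.00020177$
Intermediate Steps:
$j{\left(r \right)} = 1$ ($j{\left(r \right)} = \left(- \frac{1}{4}\right) \left(-4\right) = 1$)
$d{\left(U \right)} = 1$
$l = \frac{56711}{6}$ ($l = - \frac{\left(-1\right) 56711}{6} = \left(- \frac{1}{6}\right) \left(-56711\right) = \frac{56711}{6} \approx 9451.8$)
$X = - \frac{70197}{36808}$ ($X = - \frac{33389}{36808} - 1 = - \frac{70197}{36808} \approx -1.9071$)
$\frac{X}{l} = - \frac{70197}{36808 \cdot \frac{56711}{6}} = \left(- \frac{70197}{36808}\right) \frac{6}{56711} = - \frac{210591}{1043709244}$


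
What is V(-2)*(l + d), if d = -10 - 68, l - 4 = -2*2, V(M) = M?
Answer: 156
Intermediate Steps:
l = 0 (l = 4 - 2*2 = 4 - 4 = 0)
d = -78
V(-2)*(l + d) = -2*(0 - 78) = -2*(-78) = 156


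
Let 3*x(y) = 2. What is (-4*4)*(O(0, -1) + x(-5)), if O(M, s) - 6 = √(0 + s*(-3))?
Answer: -320/3 - 16*√3 ≈ -134.38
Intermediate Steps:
O(M, s) = 6 + √3*√(-s) (O(M, s) = 6 + √(0 + s*(-3)) = 6 + √(0 - 3*s) = 6 + √(-3*s) = 6 + √3*√(-s))
x(y) = ⅔ (x(y) = (⅓)*2 = ⅔)
(-4*4)*(O(0, -1) + x(-5)) = (-4*4)*((6 + √3*√(-1*(-1))) + ⅔) = -16*((6 + √3*√1) + ⅔) = -16*((6 + √3*1) + ⅔) = -16*((6 + √3) + ⅔) = -16*(20/3 + √3) = -320/3 - 16*√3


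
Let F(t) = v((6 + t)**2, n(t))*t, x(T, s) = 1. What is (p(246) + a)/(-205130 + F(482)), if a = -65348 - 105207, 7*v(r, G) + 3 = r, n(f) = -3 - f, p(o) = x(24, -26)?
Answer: -596939/56674026 ≈ -0.010533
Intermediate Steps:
p(o) = 1
v(r, G) = -3/7 + r/7
F(t) = t*(-3/7 + (6 + t)**2/7) (F(t) = (-3/7 + (6 + t)**2/7)*t = t*(-3/7 + (6 + t)**2/7))
a = -170555
(p(246) + a)/(-205130 + F(482)) = (1 - 170555)/(-205130 + (1/7)*482*(-3 + (6 + 482)**2)) = -170554/(-205130 + (1/7)*482*(-3 + 488**2)) = -170554/(-205130 + (1/7)*482*(-3 + 238144)) = -170554/(-205130 + (1/7)*482*238141) = -170554/(-205130 + 114783962/7) = -170554/113348052/7 = -170554*7/113348052 = -596939/56674026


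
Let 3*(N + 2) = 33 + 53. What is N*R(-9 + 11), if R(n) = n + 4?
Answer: 160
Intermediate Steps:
R(n) = 4 + n
N = 80/3 (N = -2 + (33 + 53)/3 = -2 + (⅓)*86 = -2 + 86/3 = 80/3 ≈ 26.667)
N*R(-9 + 11) = 80*(4 + (-9 + 11))/3 = 80*(4 + 2)/3 = (80/3)*6 = 160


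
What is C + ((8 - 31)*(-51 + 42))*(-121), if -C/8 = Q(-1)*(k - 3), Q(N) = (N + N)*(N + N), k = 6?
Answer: -25143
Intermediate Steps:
Q(N) = 4*N**2 (Q(N) = (2*N)*(2*N) = 4*N**2)
C = -96 (C = -8*4*(-1)**2*(6 - 3) = -8*4*1*3 = -32*3 = -8*12 = -96)
C + ((8 - 31)*(-51 + 42))*(-121) = -96 + ((8 - 31)*(-51 + 42))*(-121) = -96 - 23*(-9)*(-121) = -96 + 207*(-121) = -96 - 25047 = -25143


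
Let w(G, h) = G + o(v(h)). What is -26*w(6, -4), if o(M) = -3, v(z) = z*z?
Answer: -78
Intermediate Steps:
v(z) = z**2
w(G, h) = -3 + G (w(G, h) = G - 3 = -3 + G)
-26*w(6, -4) = -26*(-3 + 6) = -26*3 = -78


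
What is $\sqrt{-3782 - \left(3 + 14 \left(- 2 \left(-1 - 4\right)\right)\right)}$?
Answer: $5 i \sqrt{157} \approx 62.65 i$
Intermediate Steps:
$\sqrt{-3782 - \left(3 + 14 \left(- 2 \left(-1 - 4\right)\right)\right)} = \sqrt{-3782 - \left(3 + 14 \left(\left(-2\right) \left(-5\right)\right)\right)} = \sqrt{-3782 - 143} = \sqrt{-3925} = 5 i \sqrt{157}$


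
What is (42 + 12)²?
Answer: 2916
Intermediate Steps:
(42 + 12)² = 54² = 2916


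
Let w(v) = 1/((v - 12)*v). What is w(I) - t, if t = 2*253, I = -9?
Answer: -95633/189 ≈ -505.99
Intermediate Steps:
w(v) = 1/(v*(-12 + v)) (w(v) = 1/((-12 + v)*v) = 1/(v*(-12 + v)))
t = 506
w(I) - t = 1/((-9)*(-12 - 9)) - 1*506 = -⅑/(-21) - 506 = -⅑*(-1/21) - 506 = 1/189 - 506 = -95633/189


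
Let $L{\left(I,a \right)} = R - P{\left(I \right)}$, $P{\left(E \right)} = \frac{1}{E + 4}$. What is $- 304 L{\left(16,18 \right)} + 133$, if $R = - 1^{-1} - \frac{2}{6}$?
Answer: $\frac{8303}{15} \approx 553.53$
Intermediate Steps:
$R = - \frac{4}{3}$ ($R = \left(-1\right) 1 - \frac{1}{3} = -1 - \frac{1}{3} = - \frac{4}{3} \approx -1.3333$)
$P{\left(E \right)} = \frac{1}{4 + E}$
$L{\left(I,a \right)} = - \frac{4}{3} - \frac{1}{4 + I}$
$- 304 L{\left(16,18 \right)} + 133 = - 304 \frac{-19 - 64}{3 \left(4 + 16\right)} + 133 = - 304 \frac{-19 - 64}{3 \cdot 20} + 133 = - 304 \cdot \frac{1}{3} \cdot \frac{1}{20} \left(-83\right) + 133 = \left(-304\right) \left(- \frac{83}{60}\right) + 133 = \frac{6308}{15} + 133 = \frac{8303}{15}$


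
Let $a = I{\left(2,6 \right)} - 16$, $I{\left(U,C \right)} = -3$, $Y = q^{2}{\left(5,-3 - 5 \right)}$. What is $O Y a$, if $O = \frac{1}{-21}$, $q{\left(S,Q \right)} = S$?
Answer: $\frac{475}{21} \approx 22.619$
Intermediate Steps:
$Y = 25$ ($Y = 5^{2} = 25$)
$O = - \frac{1}{21} \approx -0.047619$
$a = -19$ ($a = -3 - 16 = -19$)
$O Y a = \left(- \frac{1}{21}\right) 25 \left(-19\right) = \left(- \frac{25}{21}\right) \left(-19\right) = \frac{475}{21}$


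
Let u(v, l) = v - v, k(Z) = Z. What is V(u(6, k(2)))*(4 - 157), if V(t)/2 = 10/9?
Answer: -340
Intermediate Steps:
u(v, l) = 0
V(t) = 20/9 (V(t) = 2*(10/9) = 20/9)
V(u(6, k(2)))*(4 - 157) = 20*(4 - 157)/9 = (20/9)*(-153) = -340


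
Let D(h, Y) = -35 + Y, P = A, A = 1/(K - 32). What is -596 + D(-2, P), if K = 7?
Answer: -15776/25 ≈ -631.04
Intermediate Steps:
A = -1/25 (A = 1/(7 - 32) = 1/(-25) = -1/25 ≈ -0.040000)
P = -1/25 ≈ -0.040000
-596 + D(-2, P) = -596 + (-35 - 1/25) = -596 - 876/25 = -15776/25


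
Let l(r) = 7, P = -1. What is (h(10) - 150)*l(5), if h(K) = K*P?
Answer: -1120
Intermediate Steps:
h(K) = -K (h(K) = K*(-1) = -K)
(h(10) - 150)*l(5) = (-1*10 - 150)*7 = (-10 - 150)*7 = -160*7 = -1120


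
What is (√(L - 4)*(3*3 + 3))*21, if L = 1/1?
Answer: 252*I*√3 ≈ 436.48*I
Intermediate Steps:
L = 1
(√(L - 4)*(3*3 + 3))*21 = (√(1 - 4)*(3*3 + 3))*21 = (√(-3)*(9 + 3))*21 = ((I*√3)*12)*21 = (12*I*√3)*21 = 252*I*√3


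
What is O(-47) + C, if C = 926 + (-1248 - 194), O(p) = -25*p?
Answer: 659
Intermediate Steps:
C = -516 (C = 926 - 1442 = -516)
O(-47) + C = -25*(-47) - 516 = 1175 - 516 = 659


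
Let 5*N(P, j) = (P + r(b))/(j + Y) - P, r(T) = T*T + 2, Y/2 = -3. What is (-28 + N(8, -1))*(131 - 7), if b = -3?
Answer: -26164/7 ≈ -3737.7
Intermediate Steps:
Y = -6 (Y = 2*(-3) = -6)
r(T) = 2 + T**2 (r(T) = T**2 + 2 = 2 + T**2)
N(P, j) = -P/5 + (11 + P)/(5*(-6 + j)) (N(P, j) = ((P + (2 + (-3)**2))/(j - 6) - P)/5 = ((P + (2 + 9))/(-6 + j) - P)/5 = ((P + 11)/(-6 + j) - P)/5 = ((11 + P)/(-6 + j) - P)/5 = (-P + (11 + P)/(-6 + j))/5 = -P/5 + (11 + P)/(5*(-6 + j)))
(-28 + N(8, -1))*(131 - 7) = (-28 + (11 + 7*8 - 1*8*(-1))/(5*(-6 - 1)))*(131 - 7) = (-28 + (1/5)*(11 + 56 + 8)/(-7))*124 = (-28 + (1/5)*(-1/7)*75)*124 = (-28 - 15/7)*124 = -211/7*124 = -26164/7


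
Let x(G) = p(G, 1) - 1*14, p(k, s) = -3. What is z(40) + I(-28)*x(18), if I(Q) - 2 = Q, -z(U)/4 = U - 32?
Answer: 410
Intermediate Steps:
z(U) = 128 - 4*U (z(U) = -4*(U - 32) = -4*(-32 + U) = 128 - 4*U)
I(Q) = 2 + Q
x(G) = -17 (x(G) = -3 - 1*14 = -3 - 14 = -17)
z(40) + I(-28)*x(18) = (128 - 4*40) + (2 - 28)*(-17) = (128 - 160) - 26*(-17) = -32 + 442 = 410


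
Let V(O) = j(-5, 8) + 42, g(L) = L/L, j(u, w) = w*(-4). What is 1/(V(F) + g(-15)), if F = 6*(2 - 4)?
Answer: 1/11 ≈ 0.090909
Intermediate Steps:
j(u, w) = -4*w
F = -12 (F = 6*(-2) = -12)
g(L) = 1
V(O) = 10 (V(O) = -4*8 + 42 = -32 + 42 = 10)
1/(V(F) + g(-15)) = 1/(10 + 1) = 1/11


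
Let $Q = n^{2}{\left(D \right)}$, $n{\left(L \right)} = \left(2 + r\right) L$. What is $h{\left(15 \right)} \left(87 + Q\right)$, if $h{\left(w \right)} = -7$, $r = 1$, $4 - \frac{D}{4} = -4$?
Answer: $-65121$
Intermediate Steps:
$D = 32$ ($D = 16 - -16 = 16 + 16 = 32$)
$n{\left(L \right)} = 3 L$ ($n{\left(L \right)} = \left(2 + 1\right) L = 3 L$)
$Q = 9216$ ($Q = \left(3 \cdot 32\right)^{2} = 96^{2} = 9216$)
$h{\left(15 \right)} \left(87 + Q\right) = - 7 \left(87 + 9216\right) = \left(-7\right) 9303 = -65121$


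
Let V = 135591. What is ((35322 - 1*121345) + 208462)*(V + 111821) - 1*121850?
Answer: 30292756018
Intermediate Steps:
((35322 - 1*121345) + 208462)*(V + 111821) - 1*121850 = ((35322 - 1*121345) + 208462)*(135591 + 111821) - 1*121850 = ((35322 - 121345) + 208462)*247412 - 121850 = (-86023 + 208462)*247412 - 121850 = 122439*247412 - 121850 = 30292877868 - 121850 = 30292756018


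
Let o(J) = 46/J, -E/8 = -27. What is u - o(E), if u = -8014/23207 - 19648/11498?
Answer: -32666861821/14409040644 ≈ -2.2671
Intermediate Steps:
E = 216 (E = -8*(-27) = 216)
u = -274058054/133417043 (u = -8014*1/23207 - 19648*1/11498 = -8014/23207 - 9824/5749 = -274058054/133417043 ≈ -2.0541)
u - o(E) = -274058054/133417043 - 46/216 = -274058054/133417043 - 1*23/108 = -274058054/133417043 - 23/108 = -32666861821/14409040644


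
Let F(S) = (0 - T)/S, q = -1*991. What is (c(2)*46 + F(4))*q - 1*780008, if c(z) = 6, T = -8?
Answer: -1055506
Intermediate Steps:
q = -991
F(S) = 8/S (F(S) = (0 - 1*(-8))/S = (0 + 8)/S = 8/S)
(c(2)*46 + F(4))*q - 1*780008 = (6*46 + 8/4)*(-991) - 1*780008 = (276 + 8*(¼))*(-991) - 780008 = (276 + 2)*(-991) - 780008 = 278*(-991) - 780008 = -275498 - 780008 = -1055506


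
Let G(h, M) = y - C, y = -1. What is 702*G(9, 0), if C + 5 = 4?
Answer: 0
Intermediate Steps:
C = -1 (C = -5 + 4 = -1)
G(h, M) = 0 (G(h, M) = -1 - 1*(-1) = -1 + 1 = 0)
702*G(9, 0) = 702*0 = 0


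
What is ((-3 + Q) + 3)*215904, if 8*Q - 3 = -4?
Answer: -26988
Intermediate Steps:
Q = -⅛ (Q = 3/8 + (⅛)*(-4) = 3/8 - ½ = -⅛ ≈ -0.12500)
((-3 + Q) + 3)*215904 = ((-3 - ⅛) + 3)*215904 = (-25/8 + 3)*215904 = -⅛*215904 = -26988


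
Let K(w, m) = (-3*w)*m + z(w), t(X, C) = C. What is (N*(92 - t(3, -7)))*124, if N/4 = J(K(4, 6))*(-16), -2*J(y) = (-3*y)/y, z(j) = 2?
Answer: -1178496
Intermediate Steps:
K(w, m) = 2 - 3*m*w (K(w, m) = (-3*w)*m + 2 = -3*m*w + 2 = 2 - 3*m*w)
J(y) = 3/2 (J(y) = -(-3*y)/(2*y) = -½*(-3) = 3/2)
N = -96 (N = 4*((3/2)*(-16)) = 4*(-24) = -96)
(N*(92 - t(3, -7)))*124 = -96*(92 - 1*(-7))*124 = -96*(92 + 7)*124 = -96*99*124 = -9504*124 = -1178496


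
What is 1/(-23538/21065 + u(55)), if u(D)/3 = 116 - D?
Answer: 21065/3831357 ≈ 0.0054981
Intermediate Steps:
u(D) = 348 - 3*D (u(D) = 3*(116 - D) = 348 - 3*D)
1/(-23538/21065 + u(55)) = 1/(-23538/21065 + (348 - 3*55)) = 1/(-23538*1/21065 + (348 - 165)) = 1/(-23538/21065 + 183) = 1/(3831357/21065) = 21065/3831357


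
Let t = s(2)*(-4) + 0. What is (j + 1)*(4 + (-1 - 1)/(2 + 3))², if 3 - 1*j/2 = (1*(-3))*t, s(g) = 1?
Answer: -5508/25 ≈ -220.32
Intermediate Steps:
t = -4 (t = 1*(-4) + 0 = -4 + 0 = -4)
j = -18 (j = 6 - 2*1*(-3)*(-4) = 6 - (-6)*(-4) = 6 - 2*12 = 6 - 24 = -18)
(j + 1)*(4 + (-1 - 1)/(2 + 3))² = (-18 + 1)*(4 + (-1 - 1)/(2 + 3))² = -17*(4 - 2/5)² = -17*(4 - 2*⅕)² = -17*(4 - ⅖)² = -17*(18/5)² = -17*324/25 = -5508/25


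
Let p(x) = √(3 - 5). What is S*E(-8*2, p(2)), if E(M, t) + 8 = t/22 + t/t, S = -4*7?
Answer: 196 - 14*I*√2/11 ≈ 196.0 - 1.7999*I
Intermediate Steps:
p(x) = I*√2 (p(x) = √(-2) = I*√2)
S = -28
E(M, t) = -7 + t/22 (E(M, t) = -8 + (t/22 + t/t) = -8 + (t*(1/22) + 1) = -8 + (t/22 + 1) = -8 + (1 + t/22) = -7 + t/22)
S*E(-8*2, p(2)) = -28*(-7 + (I*√2)/22) = -28*(-7 + I*√2/22) = 196 - 14*I*√2/11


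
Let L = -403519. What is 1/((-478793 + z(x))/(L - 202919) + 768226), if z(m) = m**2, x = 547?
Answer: 303219/232940809286 ≈ 1.3017e-6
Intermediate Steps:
1/((-478793 + z(x))/(L - 202919) + 768226) = 1/((-478793 + 547**2)/(-403519 - 202919) + 768226) = 1/((-478793 + 299209)/(-606438) + 768226) = 1/(-179584*(-1/606438) + 768226) = 1/(89792/303219 + 768226) = 1/(232940809286/303219) = 303219/232940809286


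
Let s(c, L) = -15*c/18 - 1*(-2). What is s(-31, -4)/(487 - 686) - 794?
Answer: -948203/1194 ≈ -794.14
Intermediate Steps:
s(c, L) = 2 - 5*c/6 (s(c, L) = -15*c*(1/18) + 2 = -5*c/6 + 2 = 2 - 5*c/6)
s(-31, -4)/(487 - 686) - 794 = (2 - 5/6*(-31))/(487 - 686) - 794 = (2 + 155/6)/(-199) - 794 = (167/6)*(-1/199) - 794 = -167/1194 - 794 = -948203/1194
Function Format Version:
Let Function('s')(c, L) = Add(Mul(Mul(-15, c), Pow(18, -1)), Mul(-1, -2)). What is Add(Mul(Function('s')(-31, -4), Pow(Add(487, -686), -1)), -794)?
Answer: Rational(-948203, 1194) ≈ -794.14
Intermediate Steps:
Function('s')(c, L) = Add(2, Mul(Rational(-5, 6), c)) (Function('s')(c, L) = Add(Mul(Mul(-15, c), Rational(1, 18)), 2) = Add(Mul(Rational(-5, 6), c), 2) = Add(2, Mul(Rational(-5, 6), c)))
Add(Mul(Function('s')(-31, -4), Pow(Add(487, -686), -1)), -794) = Add(Mul(Add(2, Mul(Rational(-5, 6), -31)), Pow(Add(487, -686), -1)), -794) = Add(Mul(Add(2, Rational(155, 6)), Pow(-199, -1)), -794) = Add(Mul(Rational(167, 6), Rational(-1, 199)), -794) = Add(Rational(-167, 1194), -794) = Rational(-948203, 1194)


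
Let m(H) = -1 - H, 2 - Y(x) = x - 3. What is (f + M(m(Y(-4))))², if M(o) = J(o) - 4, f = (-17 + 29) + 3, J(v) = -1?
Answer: 100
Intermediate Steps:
Y(x) = 5 - x (Y(x) = 2 - (x - 3) = 2 - (-3 + x) = 2 + (3 - x) = 5 - x)
f = 15 (f = 12 + 3 = 15)
M(o) = -5 (M(o) = -1 - 4 = -5)
(f + M(m(Y(-4))))² = (15 - 5)² = 10² = 100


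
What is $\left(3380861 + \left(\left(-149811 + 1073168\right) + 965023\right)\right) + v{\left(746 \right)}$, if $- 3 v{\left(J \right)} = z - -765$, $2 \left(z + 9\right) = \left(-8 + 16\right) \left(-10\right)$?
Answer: $\frac{15807007}{3} \approx 5.269 \cdot 10^{6}$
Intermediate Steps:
$z = -49$ ($z = -9 + \frac{\left(-8 + 16\right) \left(-10\right)}{2} = -9 + \frac{8 \left(-10\right)}{2} = -9 + \frac{1}{2} \left(-80\right) = -9 - 40 = -49$)
$v{\left(J \right)} = - \frac{716}{3}$ ($v{\left(J \right)} = - \frac{-49 - -765}{3} = - \frac{-49 + 765}{3} = \left(- \frac{1}{3}\right) 716 = - \frac{716}{3}$)
$\left(3380861 + \left(\left(-149811 + 1073168\right) + 965023\right)\right) + v{\left(746 \right)} = \left(3380861 + \left(\left(-149811 + 1073168\right) + 965023\right)\right) - \frac{716}{3} = \left(3380861 + \left(923357 + 965023\right)\right) - \frac{716}{3} = \left(3380861 + 1888380\right) - \frac{716}{3} = 5269241 - \frac{716}{3} = \frac{15807007}{3}$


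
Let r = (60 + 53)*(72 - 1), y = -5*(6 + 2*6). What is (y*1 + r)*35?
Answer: 277655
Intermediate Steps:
y = -90 (y = -5*(6 + 12) = -5*18 = -90)
r = 8023 (r = 113*71 = 8023)
(y*1 + r)*35 = (-90*1 + 8023)*35 = (-90 + 8023)*35 = 7933*35 = 277655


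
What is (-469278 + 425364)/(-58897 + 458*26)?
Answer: 14638/15663 ≈ 0.93456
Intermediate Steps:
(-469278 + 425364)/(-58897 + 458*26) = -43914/(-58897 + 11908) = -43914/(-46989) = -43914*(-1/46989) = 14638/15663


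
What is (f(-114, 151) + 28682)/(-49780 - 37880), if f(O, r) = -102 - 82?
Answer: -14249/43830 ≈ -0.32510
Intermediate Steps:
f(O, r) = -184
(f(-114, 151) + 28682)/(-49780 - 37880) = (-184 + 28682)/(-49780 - 37880) = 28498/(-87660) = 28498*(-1/87660) = -14249/43830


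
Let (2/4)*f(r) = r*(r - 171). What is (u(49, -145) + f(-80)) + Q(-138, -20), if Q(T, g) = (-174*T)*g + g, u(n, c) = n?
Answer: -440051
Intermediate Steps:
f(r) = 2*r*(-171 + r) (f(r) = 2*(r*(r - 171)) = 2*(r*(-171 + r)) = 2*r*(-171 + r))
Q(T, g) = g - 174*T*g (Q(T, g) = -174*T*g + g = g - 174*T*g)
(u(49, -145) + f(-80)) + Q(-138, -20) = (49 + 2*(-80)*(-171 - 80)) - 20*(1 - 174*(-138)) = (49 + 2*(-80)*(-251)) - 20*(1 + 24012) = (49 + 40160) - 20*24013 = 40209 - 480260 = -440051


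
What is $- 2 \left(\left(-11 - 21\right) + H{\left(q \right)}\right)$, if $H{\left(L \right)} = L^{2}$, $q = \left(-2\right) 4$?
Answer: $-64$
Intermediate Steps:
$q = -8$
$- 2 \left(\left(-11 - 21\right) + H{\left(q \right)}\right) = - 2 \left(\left(-11 - 21\right) + \left(-8\right)^{2}\right) = - 2 \left(\left(-11 - 21\right) + 64\right) = - 2 \left(-32 + 64\right) = \left(-2\right) 32 = -64$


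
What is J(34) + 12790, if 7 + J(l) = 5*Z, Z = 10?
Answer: 12833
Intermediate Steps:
J(l) = 43 (J(l) = -7 + 5*10 = -7 + 50 = 43)
J(34) + 12790 = 43 + 12790 = 12833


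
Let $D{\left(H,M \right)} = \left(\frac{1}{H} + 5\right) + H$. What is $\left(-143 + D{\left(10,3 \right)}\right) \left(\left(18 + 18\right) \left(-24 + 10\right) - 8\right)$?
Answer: $\frac{327424}{5} \approx 65485.0$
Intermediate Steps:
$D{\left(H,M \right)} = 5 + H + \frac{1}{H}$ ($D{\left(H,M \right)} = \left(5 + \frac{1}{H}\right) + H = 5 + H + \frac{1}{H}$)
$\left(-143 + D{\left(10,3 \right)}\right) \left(\left(18 + 18\right) \left(-24 + 10\right) - 8\right) = \left(-143 + \left(5 + 10 + \frac{1}{10}\right)\right) \left(\left(18 + 18\right) \left(-24 + 10\right) - 8\right) = \left(-143 + \left(5 + 10 + \frac{1}{10}\right)\right) \left(36 \left(-14\right) - 8\right) = \left(-143 + \frac{151}{10}\right) \left(-504 - 8\right) = \left(- \frac{1279}{10}\right) \left(-512\right) = \frac{327424}{5}$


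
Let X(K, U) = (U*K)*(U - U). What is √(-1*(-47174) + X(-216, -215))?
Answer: √47174 ≈ 217.20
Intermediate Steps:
X(K, U) = 0 (X(K, U) = (K*U)*0 = 0)
√(-1*(-47174) + X(-216, -215)) = √(-1*(-47174) + 0) = √(47174 + 0) = √47174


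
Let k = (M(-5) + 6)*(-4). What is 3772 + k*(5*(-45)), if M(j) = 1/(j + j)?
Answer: 9082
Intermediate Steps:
M(j) = 1/(2*j)
k = -118/5 (k = ((½)/(-5) + 6)*(-4) = ((½)*(-⅕) + 6)*(-4) = (-⅒ + 6)*(-4) = (59/10)*(-4) = -118/5 ≈ -23.600)
3772 + k*(5*(-45)) = 3772 - 118*(-45) = 3772 - 118/5*(-225) = 3772 + 5310 = 9082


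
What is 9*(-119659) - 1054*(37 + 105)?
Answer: -1226599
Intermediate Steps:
9*(-119659) - 1054*(37 + 105) = -1076931 - 1054*142 = -1076931 - 149668 = -1226599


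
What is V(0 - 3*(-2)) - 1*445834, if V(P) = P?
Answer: -445828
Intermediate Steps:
V(0 - 3*(-2)) - 1*445834 = (0 - 3*(-2)) - 1*445834 = (0 + 6) - 445834 = 6 - 445834 = -445828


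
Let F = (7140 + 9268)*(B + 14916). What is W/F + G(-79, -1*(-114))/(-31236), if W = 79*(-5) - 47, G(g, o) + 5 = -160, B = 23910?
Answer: 4379191667/829129695912 ≈ 0.0052817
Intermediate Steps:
G(g, o) = -165 (G(g, o) = -5 - 160 = -165)
W = -442 (W = -395 - 47 = -442)
F = 637057008 (F = (7140 + 9268)*(23910 + 14916) = 16408*38826 = 637057008)
W/F + G(-79, -1*(-114))/(-31236) = -442/637057008 - 165/(-31236) = -442*1/637057008 - 165*(-1/31236) = -221/318528504 + 55/10412 = 4379191667/829129695912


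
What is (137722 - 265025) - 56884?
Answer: -184187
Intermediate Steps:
(137722 - 265025) - 56884 = -127303 - 56884 = -184187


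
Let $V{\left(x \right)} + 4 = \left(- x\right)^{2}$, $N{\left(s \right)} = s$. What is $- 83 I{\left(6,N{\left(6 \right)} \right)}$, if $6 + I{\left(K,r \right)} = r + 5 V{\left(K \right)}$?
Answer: $-13280$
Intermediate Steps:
$V{\left(x \right)} = -4 + x^{2}$ ($V{\left(x \right)} = -4 + \left(- x\right)^{2} = -4 + x^{2}$)
$I{\left(K,r \right)} = -26 + r + 5 K^{2}$ ($I{\left(K,r \right)} = -6 + \left(r + 5 \left(-4 + K^{2}\right)\right) = -6 + \left(r + \left(-20 + 5 K^{2}\right)\right) = -6 + \left(-20 + r + 5 K^{2}\right) = -26 + r + 5 K^{2}$)
$- 83 I{\left(6,N{\left(6 \right)} \right)} = - 83 \left(-26 + 6 + 5 \cdot 6^{2}\right) = - 83 \left(-26 + 6 + 5 \cdot 36\right) = - 83 \left(-26 + 6 + 180\right) = \left(-83\right) 160 = -13280$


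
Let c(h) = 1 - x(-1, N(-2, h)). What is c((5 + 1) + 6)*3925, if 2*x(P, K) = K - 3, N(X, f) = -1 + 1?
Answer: 19625/2 ≈ 9812.5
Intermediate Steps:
N(X, f) = 0
x(P, K) = -3/2 + K/2 (x(P, K) = (K - 3)/2 = (-3 + K)/2 = -3/2 + K/2)
c(h) = 5/2 (c(h) = 1 - (-3/2 + (½)*0) = 1 - (-3/2 + 0) = 1 - 1*(-3/2) = 1 + 3/2 = 5/2)
c((5 + 1) + 6)*3925 = (5/2)*3925 = 19625/2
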